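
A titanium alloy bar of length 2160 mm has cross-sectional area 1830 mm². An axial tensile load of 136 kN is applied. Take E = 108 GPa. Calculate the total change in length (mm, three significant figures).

δ_mech = NL/(AE) = 136000·2160/(1830·108000) = 1.486 mm.

1.49 mm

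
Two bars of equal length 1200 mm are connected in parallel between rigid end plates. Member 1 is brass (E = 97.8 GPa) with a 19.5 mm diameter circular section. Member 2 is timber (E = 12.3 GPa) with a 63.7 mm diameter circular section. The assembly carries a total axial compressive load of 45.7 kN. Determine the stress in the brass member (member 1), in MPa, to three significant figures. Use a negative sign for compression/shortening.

A_1 = 298.6 mm².
A_2 = 3187 mm².
Equal strain + equilibrium ⇒ each member carries load in proportion to AE: A₁E₁ = 29210000 N, A₂E₂ = 39200000 N, ΣAE = 68410000 N.
σ₁ = P·E₁/ΣAE = -45700·97800/68410000 = -65.34 MPa.

-65.3 MPa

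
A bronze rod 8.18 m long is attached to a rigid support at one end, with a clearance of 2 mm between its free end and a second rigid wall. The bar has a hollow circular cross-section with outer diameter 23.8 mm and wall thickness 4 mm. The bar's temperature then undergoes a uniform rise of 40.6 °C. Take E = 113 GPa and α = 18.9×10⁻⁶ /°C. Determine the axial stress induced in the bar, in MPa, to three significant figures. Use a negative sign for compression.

Free thermal expansion αLΔT = 18.9e-6 · 8180 · 40.6 = 6.277 mm.
The walls engage after the gap closes; constrained expansion = 6.277 − 2 = 4.277 mm.
The walls impose strain ε = −(4.277)/8180 = -5.2284e-04; σ = Eε = 113000 · -5.2284e-04 = -59.08 MPa.

-59.1 MPa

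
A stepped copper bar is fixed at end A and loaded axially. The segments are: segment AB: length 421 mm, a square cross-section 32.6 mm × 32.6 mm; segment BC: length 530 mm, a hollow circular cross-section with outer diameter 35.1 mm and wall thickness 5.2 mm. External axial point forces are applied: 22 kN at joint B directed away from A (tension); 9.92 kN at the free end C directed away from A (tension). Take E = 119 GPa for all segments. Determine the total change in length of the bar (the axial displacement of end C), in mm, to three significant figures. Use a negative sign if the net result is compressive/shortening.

0.197 mm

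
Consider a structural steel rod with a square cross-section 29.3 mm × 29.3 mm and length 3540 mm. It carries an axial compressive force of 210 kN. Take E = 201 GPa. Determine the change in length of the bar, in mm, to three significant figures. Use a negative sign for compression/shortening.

-4.31 mm

A = 858.5 mm².
δ_mech = NL/(AE) = -210000·3540/(858.5·201000) = -4.308 mm.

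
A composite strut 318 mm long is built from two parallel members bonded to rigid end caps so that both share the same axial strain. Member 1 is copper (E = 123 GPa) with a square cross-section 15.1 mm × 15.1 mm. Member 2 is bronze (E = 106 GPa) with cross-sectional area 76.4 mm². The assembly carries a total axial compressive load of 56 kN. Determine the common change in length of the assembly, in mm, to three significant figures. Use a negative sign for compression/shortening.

-0.493 mm

A_1 = 228 mm².
Equal strain + equilibrium ⇒ each member carries load in proportion to AE: A₁E₁ = 28050000 N, A₂E₂ = 8098000 N, ΣAE = 36140000 N.
δ = PL/ΣAE = -56000·318/36140000 = -0.4927 mm.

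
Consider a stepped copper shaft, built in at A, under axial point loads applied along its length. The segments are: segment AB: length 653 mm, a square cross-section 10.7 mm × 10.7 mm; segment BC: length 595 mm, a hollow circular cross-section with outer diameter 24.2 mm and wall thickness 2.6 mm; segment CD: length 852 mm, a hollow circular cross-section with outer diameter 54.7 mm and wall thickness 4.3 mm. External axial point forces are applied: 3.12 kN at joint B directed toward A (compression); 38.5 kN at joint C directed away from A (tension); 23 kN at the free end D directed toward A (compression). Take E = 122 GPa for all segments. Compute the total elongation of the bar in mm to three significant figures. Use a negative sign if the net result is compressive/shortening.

Internal axial forces (sectioning from the free end, tension +): N_CD = -23 kN, N_BC = 15.5 kN, N_AB = 12.38 kN.
A_AB = 114.5 mm².
A_BC = 176.4 mm².
A_CD = 680.8 mm².
δ_AB = 12380·653/(114.5·122000) = 0.5788 mm
δ_BC = 15500·595/(176.4·122000) = 0.4285 mm
δ_CD = -23000·852/(680.8·122000) = -0.2359 mm
δ = Σδ_i = 0.7713 mm.

0.771 mm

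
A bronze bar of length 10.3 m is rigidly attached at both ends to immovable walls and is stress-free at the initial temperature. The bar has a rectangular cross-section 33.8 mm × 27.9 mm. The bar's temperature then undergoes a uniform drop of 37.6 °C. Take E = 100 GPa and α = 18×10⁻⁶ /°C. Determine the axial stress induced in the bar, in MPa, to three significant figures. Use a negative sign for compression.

67.7 MPa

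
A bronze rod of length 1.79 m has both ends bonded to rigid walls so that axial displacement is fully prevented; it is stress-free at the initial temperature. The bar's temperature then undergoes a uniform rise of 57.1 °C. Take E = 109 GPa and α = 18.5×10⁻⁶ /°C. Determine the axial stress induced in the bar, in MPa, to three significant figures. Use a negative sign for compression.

-115 MPa

Free thermal expansion αLΔT = 18.5e-6 · 1790 · 57.1 = 1.891 mm.
The walls impose strain ε = −(1.891)/1790 = -1.0563e-03; σ = Eε = 109000 · -1.0563e-03 = -115.1 MPa.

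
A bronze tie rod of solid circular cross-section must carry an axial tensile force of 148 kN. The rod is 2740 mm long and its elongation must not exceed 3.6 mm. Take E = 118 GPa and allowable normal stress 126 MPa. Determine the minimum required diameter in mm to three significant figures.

Required area A ≥ P/σ_allow = 148000/126 = 1175 mm².
For a solid circular section, d ≥ √(4A/π) = 38.67 mm.
Elongation limit: A ≥ PL/(Eδ_allow) = 148000·2740/(118000·3.6) = 954.6 mm² ⇒ d ≥ 34.86 mm.
The stress limit governs.

38.7 mm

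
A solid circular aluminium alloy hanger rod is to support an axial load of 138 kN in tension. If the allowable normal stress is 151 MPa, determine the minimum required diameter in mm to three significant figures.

Required area A ≥ P/σ_allow = 138000/151 = 913.9 mm².
For a solid circular section, d ≥ √(4A/π) = 34.11 mm.

34.1 mm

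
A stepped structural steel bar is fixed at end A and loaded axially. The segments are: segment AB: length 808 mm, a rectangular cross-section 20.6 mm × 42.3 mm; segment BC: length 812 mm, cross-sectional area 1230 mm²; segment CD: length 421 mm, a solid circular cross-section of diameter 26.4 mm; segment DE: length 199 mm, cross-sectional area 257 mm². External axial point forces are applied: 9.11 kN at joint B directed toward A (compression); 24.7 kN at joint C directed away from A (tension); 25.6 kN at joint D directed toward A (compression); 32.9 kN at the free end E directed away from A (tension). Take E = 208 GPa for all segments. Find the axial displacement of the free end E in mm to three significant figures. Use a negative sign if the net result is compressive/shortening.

Internal axial forces (sectioning from the free end, tension +): N_DE = 32.9 kN, N_CD = 7.3 kN, N_BC = 32 kN, N_AB = 22.89 kN.
A_AB = 871.4 mm².
A_CD = 547.4 mm².
δ_AB = 22890·808/(871.4·208000) = 0.102 mm
δ_BC = 32000·812/(1230·208000) = 0.1016 mm
δ_CD = 7300·421/(547.4·208000) = 0.02699 mm
δ_DE = 32900·199/(257·208000) = 0.1225 mm
δ = Σδ_i = 0.3531 mm.

0.353 mm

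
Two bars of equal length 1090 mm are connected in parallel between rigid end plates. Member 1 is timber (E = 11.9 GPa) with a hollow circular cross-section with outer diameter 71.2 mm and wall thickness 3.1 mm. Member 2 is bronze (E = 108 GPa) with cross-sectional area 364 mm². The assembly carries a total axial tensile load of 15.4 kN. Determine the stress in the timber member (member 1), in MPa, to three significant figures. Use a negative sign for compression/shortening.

3.88 MPa

A_1 = 663.2 mm².
Equal strain + equilibrium ⇒ each member carries load in proportion to AE: A₁E₁ = 7892000 N, A₂E₂ = 39310000 N, ΣAE = 47200000 N.
σ₁ = P·E₁/ΣAE = 15400·11900/47200000 = 3.882 MPa.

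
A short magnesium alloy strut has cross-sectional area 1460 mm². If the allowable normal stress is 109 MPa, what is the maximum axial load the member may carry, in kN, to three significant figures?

159 kN

P_max = σ_allow · A = 109 · 1460 = 159100 N = 159.1 kN.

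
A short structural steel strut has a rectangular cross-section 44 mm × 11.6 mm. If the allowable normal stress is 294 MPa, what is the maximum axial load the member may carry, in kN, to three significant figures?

150 kN

A = 510.4 mm².
P_max = σ_allow · A = 294 · 510.4 = 150100 N = 150.1 kN.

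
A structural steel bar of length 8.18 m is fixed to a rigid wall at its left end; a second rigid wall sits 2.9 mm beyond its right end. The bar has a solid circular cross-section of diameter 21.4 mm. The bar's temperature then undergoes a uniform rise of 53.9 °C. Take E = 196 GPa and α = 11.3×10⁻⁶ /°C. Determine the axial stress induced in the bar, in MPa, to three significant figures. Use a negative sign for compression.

Free thermal expansion αLΔT = 11.3e-6 · 8180 · 53.9 = 4.982 mm.
The walls engage after the gap closes; constrained expansion = 4.982 − 2.9 = 2.082 mm.
The walls impose strain ε = −(2.082)/8180 = -2.5455e-04; σ = Eε = 196000 · -2.5455e-04 = -49.89 MPa.

-49.9 MPa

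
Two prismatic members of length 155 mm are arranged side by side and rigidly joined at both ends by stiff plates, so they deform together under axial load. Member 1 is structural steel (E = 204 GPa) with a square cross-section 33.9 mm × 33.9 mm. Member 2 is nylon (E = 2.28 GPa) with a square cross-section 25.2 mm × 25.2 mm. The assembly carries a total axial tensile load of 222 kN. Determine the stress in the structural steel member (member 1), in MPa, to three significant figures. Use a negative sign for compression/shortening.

192 MPa

A_1 = 1149 mm².
A_2 = 635 mm².
Equal strain + equilibrium ⇒ each member carries load in proportion to AE: A₁E₁ = 234400000 N, A₂E₂ = 1448000 N, ΣAE = 235900000 N.
σ₁ = P·E₁/ΣAE = 222000·204000/235900000 = 192 MPa.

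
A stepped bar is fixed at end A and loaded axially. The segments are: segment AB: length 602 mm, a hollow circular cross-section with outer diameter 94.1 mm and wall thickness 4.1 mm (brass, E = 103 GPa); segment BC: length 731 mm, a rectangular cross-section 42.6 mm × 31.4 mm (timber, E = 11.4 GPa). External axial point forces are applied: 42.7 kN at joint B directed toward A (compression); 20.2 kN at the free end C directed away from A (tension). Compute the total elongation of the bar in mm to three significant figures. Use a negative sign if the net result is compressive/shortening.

0.855 mm

Internal axial forces (sectioning from the free end, tension +): N_BC = 20.2 kN, N_AB = -22.5 kN.
A_AB = 1159 mm².
A_BC = 1338 mm².
δ_AB = -22500·602/(1159·103000) = -0.1134 mm
δ_BC = 20200·731/(1338·11400) = 0.9683 mm
δ = Σδ_i = 0.8549 mm.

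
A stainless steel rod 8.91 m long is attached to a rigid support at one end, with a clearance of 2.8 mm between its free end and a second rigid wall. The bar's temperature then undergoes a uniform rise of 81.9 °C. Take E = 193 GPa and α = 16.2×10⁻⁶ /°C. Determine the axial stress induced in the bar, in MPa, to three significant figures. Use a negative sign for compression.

-195 MPa

Free thermal expansion αLΔT = 16.2e-6 · 8910 · 81.9 = 11.82 mm.
The walls engage after the gap closes; constrained expansion = 11.82 − 2.8 = 9.022 mm.
The walls impose strain ε = −(9.022)/8910 = -1.0125e-03; σ = Eε = 193000 · -1.0125e-03 = -195.4 MPa.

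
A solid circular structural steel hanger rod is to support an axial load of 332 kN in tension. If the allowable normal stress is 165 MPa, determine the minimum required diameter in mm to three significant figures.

Required area A ≥ P/σ_allow = 332000/165 = 2012 mm².
For a solid circular section, d ≥ √(4A/π) = 50.62 mm.

50.6 mm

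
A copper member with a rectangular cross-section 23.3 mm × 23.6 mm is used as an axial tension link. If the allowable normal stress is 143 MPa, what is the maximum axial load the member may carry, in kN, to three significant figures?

78.6 kN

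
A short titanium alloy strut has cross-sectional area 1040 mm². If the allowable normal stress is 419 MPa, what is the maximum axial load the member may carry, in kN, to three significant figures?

436 kN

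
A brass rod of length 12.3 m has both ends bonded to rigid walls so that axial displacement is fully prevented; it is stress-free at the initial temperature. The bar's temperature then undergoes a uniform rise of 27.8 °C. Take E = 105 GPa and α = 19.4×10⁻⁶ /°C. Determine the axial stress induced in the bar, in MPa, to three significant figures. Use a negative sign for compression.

-56.6 MPa

Free thermal expansion αLΔT = 19.4e-6 · 12300 · 27.8 = 6.634 mm.
The walls impose strain ε = −(6.634)/12300 = -5.3932e-04; σ = Eε = 105000 · -5.3932e-04 = -56.63 MPa.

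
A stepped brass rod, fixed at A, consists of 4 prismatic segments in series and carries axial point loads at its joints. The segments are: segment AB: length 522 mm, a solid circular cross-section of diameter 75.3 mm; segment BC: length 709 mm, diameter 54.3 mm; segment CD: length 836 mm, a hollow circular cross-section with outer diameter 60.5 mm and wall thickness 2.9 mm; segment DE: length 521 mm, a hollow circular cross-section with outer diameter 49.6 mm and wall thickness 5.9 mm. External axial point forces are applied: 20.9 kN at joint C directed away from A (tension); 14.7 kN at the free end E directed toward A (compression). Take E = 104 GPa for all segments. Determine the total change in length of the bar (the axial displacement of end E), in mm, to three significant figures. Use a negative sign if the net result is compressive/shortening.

-0.291 mm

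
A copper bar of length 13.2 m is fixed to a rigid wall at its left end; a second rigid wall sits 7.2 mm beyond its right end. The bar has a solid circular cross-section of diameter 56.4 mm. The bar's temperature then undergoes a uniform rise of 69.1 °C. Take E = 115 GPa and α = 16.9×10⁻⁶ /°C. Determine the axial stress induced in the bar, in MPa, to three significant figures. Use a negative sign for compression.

-71.6 MPa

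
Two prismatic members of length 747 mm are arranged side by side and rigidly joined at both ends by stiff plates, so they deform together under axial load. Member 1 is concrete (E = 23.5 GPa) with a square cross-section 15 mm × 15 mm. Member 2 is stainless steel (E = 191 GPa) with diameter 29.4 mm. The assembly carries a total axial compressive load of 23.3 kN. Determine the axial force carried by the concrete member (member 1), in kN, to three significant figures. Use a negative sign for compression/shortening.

-0.913 kN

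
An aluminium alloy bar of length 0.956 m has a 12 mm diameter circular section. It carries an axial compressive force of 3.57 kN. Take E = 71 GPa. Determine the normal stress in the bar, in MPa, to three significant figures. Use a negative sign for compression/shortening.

A = 113.1 mm².
σ = N/A = -3570/113.1 = -31.57 MPa.

-31.6 MPa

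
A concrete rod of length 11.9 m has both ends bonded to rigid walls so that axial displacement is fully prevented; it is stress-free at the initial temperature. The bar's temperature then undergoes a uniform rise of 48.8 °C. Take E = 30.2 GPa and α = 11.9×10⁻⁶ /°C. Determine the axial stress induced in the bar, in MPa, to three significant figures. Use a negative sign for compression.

-17.5 MPa

Free thermal expansion αLΔT = 11.9e-6 · 11900 · 48.8 = 6.911 mm.
The walls impose strain ε = −(6.911)/11900 = -5.8072e-04; σ = Eε = 30200 · -5.8072e-04 = -17.54 MPa.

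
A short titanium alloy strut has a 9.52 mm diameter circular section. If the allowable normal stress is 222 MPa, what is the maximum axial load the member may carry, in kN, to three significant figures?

15.8 kN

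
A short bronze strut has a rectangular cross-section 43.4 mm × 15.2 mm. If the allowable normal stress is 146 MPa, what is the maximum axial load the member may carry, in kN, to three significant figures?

96.3 kN

A = 659.7 mm².
P_max = σ_allow · A = 146 · 659.7 = 96310 N = 96.31 kN.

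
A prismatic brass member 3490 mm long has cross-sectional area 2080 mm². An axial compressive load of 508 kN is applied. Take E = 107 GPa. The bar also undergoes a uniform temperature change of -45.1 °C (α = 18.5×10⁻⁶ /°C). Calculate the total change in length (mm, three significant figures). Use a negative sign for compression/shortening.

-10.9 mm

δ_mech = NL/(AE) = -508000·3490/(2080·107000) = -7.966 mm.
δ_thermal = αLΔT = 18.5e-6·3490·-45.1 = -2.912 mm.
δ = δ_mech + δ_thermal = -10.88 mm.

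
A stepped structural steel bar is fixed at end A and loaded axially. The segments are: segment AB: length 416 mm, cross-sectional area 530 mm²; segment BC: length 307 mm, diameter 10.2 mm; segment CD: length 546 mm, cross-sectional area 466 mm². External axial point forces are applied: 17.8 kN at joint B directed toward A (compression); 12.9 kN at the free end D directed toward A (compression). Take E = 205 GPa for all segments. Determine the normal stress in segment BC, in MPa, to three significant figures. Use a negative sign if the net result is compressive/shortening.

-158 MPa

Internal axial forces (sectioning from the free end, tension +): N_CD = -12.9 kN, N_BC = -12.9 kN, N_AB = -30.7 kN.
A_BC = 81.71 mm².
σ_BC = N_BC/A_BC = -12900/81.71 = -157.9 MPa.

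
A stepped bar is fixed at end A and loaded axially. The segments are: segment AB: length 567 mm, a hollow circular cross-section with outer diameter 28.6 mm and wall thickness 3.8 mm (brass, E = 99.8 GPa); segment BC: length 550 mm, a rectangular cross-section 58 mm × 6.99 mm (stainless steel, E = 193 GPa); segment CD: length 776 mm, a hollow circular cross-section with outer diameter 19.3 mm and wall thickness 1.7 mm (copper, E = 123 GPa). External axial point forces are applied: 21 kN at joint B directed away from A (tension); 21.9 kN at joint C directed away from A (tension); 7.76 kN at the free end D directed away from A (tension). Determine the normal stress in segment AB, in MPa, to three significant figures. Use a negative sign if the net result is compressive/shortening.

Internal axial forces (sectioning from the free end, tension +): N_CD = 7.76 kN, N_BC = 29.66 kN, N_AB = 50.66 kN.
A_AB = 296.1 mm².
σ_AB = N_AB/A_AB = 50660/296.1 = 171.1 MPa.

171 MPa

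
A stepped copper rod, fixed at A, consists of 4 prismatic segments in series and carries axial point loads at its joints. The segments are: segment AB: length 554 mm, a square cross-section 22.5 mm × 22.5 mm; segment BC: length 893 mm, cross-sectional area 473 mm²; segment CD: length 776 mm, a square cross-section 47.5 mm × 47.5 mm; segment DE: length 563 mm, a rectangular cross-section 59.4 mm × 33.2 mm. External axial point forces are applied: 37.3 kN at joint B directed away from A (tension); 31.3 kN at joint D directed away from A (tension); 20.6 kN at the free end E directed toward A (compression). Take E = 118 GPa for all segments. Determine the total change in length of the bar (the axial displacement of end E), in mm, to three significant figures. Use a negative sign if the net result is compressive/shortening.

0.598 mm

Internal axial forces (sectioning from the free end, tension +): N_DE = -20.6 kN, N_CD = 10.7 kN, N_BC = 10.7 kN, N_AB = 48 kN.
A_AB = 506.2 mm².
A_CD = 2256 mm².
A_DE = 1972 mm².
δ_AB = 48000·554/(506.2·118000) = 0.4451 mm
δ_BC = 10700·893/(473·118000) = 0.1712 mm
δ_CD = 10700·776/(2256·118000) = 0.03119 mm
δ_DE = -20600·563/(1972·118000) = -0.04984 mm
δ = Σδ_i = 0.5977 mm.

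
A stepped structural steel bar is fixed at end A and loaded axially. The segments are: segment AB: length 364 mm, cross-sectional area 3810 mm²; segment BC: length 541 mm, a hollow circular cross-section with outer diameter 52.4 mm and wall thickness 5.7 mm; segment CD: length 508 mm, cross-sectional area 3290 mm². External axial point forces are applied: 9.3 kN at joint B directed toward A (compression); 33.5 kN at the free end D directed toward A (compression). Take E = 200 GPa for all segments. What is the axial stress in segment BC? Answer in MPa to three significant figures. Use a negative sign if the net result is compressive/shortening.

-40.1 MPa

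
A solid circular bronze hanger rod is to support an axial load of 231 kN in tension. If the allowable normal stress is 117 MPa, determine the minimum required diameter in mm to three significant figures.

Required area A ≥ P/σ_allow = 231000/117 = 1974 mm².
For a solid circular section, d ≥ √(4A/π) = 50.14 mm.

50.1 mm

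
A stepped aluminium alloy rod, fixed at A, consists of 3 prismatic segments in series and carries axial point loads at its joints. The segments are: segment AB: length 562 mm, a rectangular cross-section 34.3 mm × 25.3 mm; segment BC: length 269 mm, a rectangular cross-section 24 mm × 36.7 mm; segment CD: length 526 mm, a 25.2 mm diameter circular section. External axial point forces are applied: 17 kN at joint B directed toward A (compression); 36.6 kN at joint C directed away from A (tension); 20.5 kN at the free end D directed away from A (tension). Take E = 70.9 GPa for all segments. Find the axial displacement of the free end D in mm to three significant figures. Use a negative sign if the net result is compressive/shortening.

Internal axial forces (sectioning from the free end, tension +): N_CD = 20.5 kN, N_BC = 57.1 kN, N_AB = 40.1 kN.
A_AB = 867.8 mm².
A_BC = 880.8 mm².
A_CD = 498.8 mm².
δ_AB = 40100·562/(867.8·70900) = 0.3663 mm
δ_BC = 57100·269/(880.8·70900) = 0.246 mm
δ_CD = 20500·526/(498.8·70900) = 0.3049 mm
δ = Σδ_i = 0.9172 mm.

0.917 mm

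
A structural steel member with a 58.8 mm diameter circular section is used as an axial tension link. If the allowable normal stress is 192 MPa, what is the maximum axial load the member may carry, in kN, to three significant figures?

521 kN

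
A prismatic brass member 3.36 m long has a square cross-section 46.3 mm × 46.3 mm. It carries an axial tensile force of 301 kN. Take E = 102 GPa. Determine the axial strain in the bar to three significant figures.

0.00138

A = 2144 mm².
σ = N/A = 140.4 MPa; ε = σ/E = 140.4/102000 = 1.377e-03.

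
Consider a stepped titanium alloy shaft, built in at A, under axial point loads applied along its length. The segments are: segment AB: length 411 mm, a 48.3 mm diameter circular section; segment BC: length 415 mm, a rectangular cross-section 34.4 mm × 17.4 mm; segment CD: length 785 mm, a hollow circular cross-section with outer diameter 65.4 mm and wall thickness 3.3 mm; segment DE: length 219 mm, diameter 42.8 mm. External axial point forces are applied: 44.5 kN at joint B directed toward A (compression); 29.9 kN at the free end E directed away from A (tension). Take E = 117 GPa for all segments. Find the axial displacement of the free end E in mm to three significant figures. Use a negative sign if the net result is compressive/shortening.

0.500 mm

Internal axial forces (sectioning from the free end, tension +): N_DE = 29.9 kN, N_CD = 29.9 kN, N_BC = 29.9 kN, N_AB = -14.6 kN.
A_AB = 1832 mm².
A_BC = 598.6 mm².
A_CD = 643.8 mm².
A_DE = 1439 mm².
δ_AB = -14600·411/(1832·117000) = -0.02799 mm
δ_BC = 29900·415/(598.6·117000) = 0.1772 mm
δ_CD = 29900·785/(643.8·117000) = 0.3116 mm
δ_DE = 29900·219/(1439·117000) = 0.0389 mm
δ = Σδ_i = 0.4997 mm.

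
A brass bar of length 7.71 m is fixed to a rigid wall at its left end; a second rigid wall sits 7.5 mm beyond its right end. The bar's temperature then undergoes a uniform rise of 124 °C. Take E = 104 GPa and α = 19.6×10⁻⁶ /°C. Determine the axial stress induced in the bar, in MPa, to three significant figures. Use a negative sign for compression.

Free thermal expansion αLΔT = 19.6e-6 · 7710 · 124 = 18.74 mm.
The walls engage after the gap closes; constrained expansion = 18.74 − 7.5 = 11.24 mm.
The walls impose strain ε = −(11.24)/7710 = -1.4576e-03; σ = Eε = 104000 · -1.4576e-03 = -151.6 MPa.

-152 MPa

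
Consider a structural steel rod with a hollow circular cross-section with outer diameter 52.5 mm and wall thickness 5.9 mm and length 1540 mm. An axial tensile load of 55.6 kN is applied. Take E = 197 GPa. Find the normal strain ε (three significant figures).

A = 863.7 mm².
σ = N/A = 64.37 MPa; ε = σ/E = 64.37/197000 = 3.268e-04.

3.27e-04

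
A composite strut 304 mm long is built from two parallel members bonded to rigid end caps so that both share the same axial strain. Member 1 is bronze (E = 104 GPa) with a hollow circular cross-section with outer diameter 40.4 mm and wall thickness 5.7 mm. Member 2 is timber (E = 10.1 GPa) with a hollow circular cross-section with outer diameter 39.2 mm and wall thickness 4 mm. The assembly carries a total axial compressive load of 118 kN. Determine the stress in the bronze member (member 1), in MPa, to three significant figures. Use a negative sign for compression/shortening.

-178 MPa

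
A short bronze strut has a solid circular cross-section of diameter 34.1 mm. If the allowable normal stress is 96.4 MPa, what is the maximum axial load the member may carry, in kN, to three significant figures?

88.0 kN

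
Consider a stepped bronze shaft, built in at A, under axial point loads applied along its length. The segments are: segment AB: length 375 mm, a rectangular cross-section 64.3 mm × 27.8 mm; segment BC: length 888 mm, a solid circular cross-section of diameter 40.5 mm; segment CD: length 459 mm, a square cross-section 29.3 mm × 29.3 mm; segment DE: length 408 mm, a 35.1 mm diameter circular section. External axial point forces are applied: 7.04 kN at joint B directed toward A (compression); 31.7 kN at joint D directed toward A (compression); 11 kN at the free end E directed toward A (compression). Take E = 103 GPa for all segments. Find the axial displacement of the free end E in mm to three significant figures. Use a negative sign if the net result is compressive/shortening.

-0.654 mm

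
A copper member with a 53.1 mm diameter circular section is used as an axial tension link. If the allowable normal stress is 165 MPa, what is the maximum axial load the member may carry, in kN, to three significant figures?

A = 2215 mm².
P_max = σ_allow · A = 165 · 2215 = 365400 N = 365.4 kN.

365 kN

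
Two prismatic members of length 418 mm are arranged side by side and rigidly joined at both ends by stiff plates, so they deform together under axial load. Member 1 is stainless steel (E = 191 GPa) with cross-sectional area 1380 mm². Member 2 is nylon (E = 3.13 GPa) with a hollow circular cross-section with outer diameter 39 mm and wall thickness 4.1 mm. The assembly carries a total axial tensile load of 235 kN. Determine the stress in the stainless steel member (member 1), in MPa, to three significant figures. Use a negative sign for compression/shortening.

169 MPa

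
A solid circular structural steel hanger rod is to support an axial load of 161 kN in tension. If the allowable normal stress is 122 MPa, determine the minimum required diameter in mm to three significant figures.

Required area A ≥ P/σ_allow = 161000/122 = 1320 mm².
For a solid circular section, d ≥ √(4A/π) = 40.99 mm.

41.0 mm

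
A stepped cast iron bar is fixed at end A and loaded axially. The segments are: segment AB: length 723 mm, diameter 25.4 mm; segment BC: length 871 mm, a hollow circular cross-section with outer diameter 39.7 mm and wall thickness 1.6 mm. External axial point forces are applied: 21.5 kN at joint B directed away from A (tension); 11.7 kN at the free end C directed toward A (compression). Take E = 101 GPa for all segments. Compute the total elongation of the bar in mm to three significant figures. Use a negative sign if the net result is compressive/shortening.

-0.388 mm

Internal axial forces (sectioning from the free end, tension +): N_BC = -11.7 kN, N_AB = 9.8 kN.
A_AB = 506.7 mm².
A_BC = 191.5 mm².
δ_AB = 9800·723/(506.7·101000) = 0.1384 mm
δ_BC = -11700·871/(191.5·101000) = -0.5269 mm
δ = Σδ_i = -0.3884 mm.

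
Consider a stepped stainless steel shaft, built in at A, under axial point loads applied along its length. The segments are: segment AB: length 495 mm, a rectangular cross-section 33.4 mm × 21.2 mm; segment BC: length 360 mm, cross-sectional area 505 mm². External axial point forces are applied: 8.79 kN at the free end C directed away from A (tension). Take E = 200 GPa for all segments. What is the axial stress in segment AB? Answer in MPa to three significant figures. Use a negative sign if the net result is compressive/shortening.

12.4 MPa

Internal axial forces (sectioning from the free end, tension +): N_BC = 8.79 kN, N_AB = 8.79 kN.
A_AB = 708.1 mm².
σ_AB = N_AB/A_AB = 8790/708.1 = 12.41 MPa.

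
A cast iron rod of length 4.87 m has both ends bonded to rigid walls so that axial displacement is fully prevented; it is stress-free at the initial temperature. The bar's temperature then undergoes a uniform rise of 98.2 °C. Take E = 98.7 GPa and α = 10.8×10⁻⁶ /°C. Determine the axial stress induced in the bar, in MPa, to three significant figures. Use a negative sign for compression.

Free thermal expansion αLΔT = 10.8e-6 · 4870 · 98.2 = 5.165 mm.
The walls impose strain ε = −(5.165)/4870 = -1.0606e-03; σ = Eε = 98700 · -1.0606e-03 = -104.7 MPa.

-105 MPa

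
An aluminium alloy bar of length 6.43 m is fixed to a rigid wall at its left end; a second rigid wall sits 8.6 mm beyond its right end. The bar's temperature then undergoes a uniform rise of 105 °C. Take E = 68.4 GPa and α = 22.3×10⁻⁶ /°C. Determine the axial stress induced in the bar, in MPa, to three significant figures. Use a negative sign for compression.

-68.7 MPa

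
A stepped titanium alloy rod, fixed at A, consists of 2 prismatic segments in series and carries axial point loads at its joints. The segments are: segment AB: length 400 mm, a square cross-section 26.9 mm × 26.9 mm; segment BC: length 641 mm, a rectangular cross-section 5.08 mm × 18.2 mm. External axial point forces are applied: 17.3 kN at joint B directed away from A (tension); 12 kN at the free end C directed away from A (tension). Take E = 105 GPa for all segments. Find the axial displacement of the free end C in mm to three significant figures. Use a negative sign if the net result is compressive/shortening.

0.947 mm

Internal axial forces (sectioning from the free end, tension +): N_BC = 12 kN, N_AB = 29.3 kN.
A_AB = 723.6 mm².
A_BC = 92.46 mm².
δ_AB = 29300·400/(723.6·105000) = 0.1543 mm
δ_BC = 12000·641/(92.46·105000) = 0.7923 mm
δ = Σδ_i = 0.9466 mm.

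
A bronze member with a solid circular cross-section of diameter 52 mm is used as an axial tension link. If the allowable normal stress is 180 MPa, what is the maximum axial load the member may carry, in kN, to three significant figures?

A = 2124 mm².
P_max = σ_allow · A = 180 · 2124 = 382300 N = 382.3 kN.

382 kN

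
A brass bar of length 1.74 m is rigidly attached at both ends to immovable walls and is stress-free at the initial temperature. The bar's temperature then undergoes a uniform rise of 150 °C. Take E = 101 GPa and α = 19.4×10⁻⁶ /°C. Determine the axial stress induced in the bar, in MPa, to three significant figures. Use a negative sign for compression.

-294 MPa

Free thermal expansion αLΔT = 19.4e-6 · 1740 · 150 = 5.063 mm.
The walls impose strain ε = −(5.063)/1740 = -2.9100e-03; σ = Eε = 101000 · -2.9100e-03 = -293.9 MPa.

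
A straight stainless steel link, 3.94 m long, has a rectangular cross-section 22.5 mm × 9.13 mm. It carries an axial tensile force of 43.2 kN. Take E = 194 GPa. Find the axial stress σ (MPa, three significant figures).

A = 205.4 mm².
σ = N/A = 43200/205.4 = 210.3 MPa.

210 MPa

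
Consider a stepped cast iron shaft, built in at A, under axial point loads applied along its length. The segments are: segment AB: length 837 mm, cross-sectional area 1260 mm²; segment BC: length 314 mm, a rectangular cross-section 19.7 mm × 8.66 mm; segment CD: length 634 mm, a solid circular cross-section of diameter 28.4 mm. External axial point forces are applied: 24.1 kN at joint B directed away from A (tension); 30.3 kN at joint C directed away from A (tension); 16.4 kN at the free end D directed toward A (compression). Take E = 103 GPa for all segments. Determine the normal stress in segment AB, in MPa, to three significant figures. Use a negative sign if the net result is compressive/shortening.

Internal axial forces (sectioning from the free end, tension +): N_CD = -16.4 kN, N_BC = 13.9 kN, N_AB = 38 kN.
σ_AB = N_AB/A_AB = 38000/1260 = 30.16 MPa.

30.2 MPa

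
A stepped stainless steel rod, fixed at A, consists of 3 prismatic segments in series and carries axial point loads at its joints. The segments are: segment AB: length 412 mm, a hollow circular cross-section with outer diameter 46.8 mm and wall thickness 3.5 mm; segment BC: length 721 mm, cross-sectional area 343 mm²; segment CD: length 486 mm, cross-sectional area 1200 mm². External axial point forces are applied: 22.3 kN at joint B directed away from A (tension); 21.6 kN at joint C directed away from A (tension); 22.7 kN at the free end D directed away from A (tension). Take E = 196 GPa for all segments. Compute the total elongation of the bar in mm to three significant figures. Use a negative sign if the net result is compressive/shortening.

0.816 mm

Internal axial forces (sectioning from the free end, tension +): N_CD = 22.7 kN, N_BC = 44.3 kN, N_AB = 66.6 kN.
A_AB = 476.1 mm².
δ_AB = 66600·412/(476.1·196000) = 0.294 mm
δ_BC = 44300·721/(343·196000) = 0.4751 mm
δ_CD = 22700·486/(1200·196000) = 0.04691 mm
δ = Σδ_i = 0.8161 mm.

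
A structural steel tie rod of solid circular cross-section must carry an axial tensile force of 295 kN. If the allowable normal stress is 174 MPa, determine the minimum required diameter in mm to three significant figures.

Required area A ≥ P/σ_allow = 295000/174 = 1695 mm².
For a solid circular section, d ≥ √(4A/π) = 46.46 mm.

46.5 mm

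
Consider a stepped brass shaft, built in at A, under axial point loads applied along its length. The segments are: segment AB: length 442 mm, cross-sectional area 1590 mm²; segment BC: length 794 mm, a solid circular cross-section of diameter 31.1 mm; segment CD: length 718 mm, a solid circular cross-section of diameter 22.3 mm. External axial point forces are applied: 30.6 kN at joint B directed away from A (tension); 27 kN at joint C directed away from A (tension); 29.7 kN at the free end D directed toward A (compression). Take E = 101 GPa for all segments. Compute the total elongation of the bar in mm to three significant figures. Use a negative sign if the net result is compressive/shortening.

-0.492 mm

Internal axial forces (sectioning from the free end, tension +): N_CD = -29.7 kN, N_BC = -2.7 kN, N_AB = 27.9 kN.
A_BC = 759.6 mm².
A_CD = 390.6 mm².
δ_AB = 27900·442/(1590·101000) = 0.07679 mm
δ_BC = -2700·794/(759.6·101000) = -0.02794 mm
δ_CD = -29700·718/(390.6·101000) = -0.5406 mm
δ = Σδ_i = -0.4917 mm.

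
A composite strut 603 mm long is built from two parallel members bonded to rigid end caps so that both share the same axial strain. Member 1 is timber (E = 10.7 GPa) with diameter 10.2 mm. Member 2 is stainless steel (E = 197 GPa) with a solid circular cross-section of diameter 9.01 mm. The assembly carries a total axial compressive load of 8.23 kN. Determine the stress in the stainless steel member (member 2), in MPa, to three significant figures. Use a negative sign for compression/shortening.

A_1 = 81.71 mm².
A_2 = 63.76 mm².
Equal strain + equilibrium ⇒ each member carries load in proportion to AE: A₁E₁ = 874300 N, A₂E₂ = 12560000 N, ΣAE = 13430000 N.
σ₂ = P·E₂/ΣAE = -8230·197000/13430000 = -120.7 MPa.

-121 MPa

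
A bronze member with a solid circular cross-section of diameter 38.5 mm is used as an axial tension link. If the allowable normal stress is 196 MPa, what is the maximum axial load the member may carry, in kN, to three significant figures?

228 kN

A = 1164 mm².
P_max = σ_allow · A = 196 · 1164 = 228200 N = 228.2 kN.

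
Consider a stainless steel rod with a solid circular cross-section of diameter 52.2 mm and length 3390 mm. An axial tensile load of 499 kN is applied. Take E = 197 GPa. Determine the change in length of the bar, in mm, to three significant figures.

4.01 mm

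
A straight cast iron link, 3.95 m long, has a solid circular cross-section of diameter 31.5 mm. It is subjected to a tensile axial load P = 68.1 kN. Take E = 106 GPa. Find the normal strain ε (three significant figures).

A = 779.3 mm².
σ = N/A = 87.38 MPa; ε = σ/E = 87.38/106000 = 8.244e-04.

8.24e-04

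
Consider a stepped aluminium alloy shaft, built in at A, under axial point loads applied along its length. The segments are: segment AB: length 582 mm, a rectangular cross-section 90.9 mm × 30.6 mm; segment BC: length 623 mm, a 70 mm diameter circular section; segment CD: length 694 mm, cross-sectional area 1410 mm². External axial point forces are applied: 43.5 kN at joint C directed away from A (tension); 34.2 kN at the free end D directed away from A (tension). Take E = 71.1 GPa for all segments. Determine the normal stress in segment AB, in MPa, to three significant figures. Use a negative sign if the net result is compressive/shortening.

27.9 MPa

Internal axial forces (sectioning from the free end, tension +): N_CD = 34.2 kN, N_BC = 77.7 kN, N_AB = 77.7 kN.
A_AB = 2782 mm².
σ_AB = N_AB/A_AB = 77700/2782 = 27.93 MPa.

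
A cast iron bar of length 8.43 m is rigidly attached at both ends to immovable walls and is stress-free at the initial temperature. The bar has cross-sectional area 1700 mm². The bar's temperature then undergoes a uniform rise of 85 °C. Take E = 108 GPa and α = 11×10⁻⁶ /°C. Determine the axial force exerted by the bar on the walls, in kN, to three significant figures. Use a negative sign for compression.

-172 kN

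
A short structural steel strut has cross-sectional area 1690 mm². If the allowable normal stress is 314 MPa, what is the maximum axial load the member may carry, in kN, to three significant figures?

531 kN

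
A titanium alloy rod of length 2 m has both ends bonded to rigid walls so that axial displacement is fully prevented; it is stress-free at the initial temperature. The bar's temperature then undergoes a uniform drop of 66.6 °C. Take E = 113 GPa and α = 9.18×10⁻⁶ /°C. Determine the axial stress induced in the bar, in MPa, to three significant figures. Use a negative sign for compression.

Free thermal expansion αLΔT = 9.18e-6 · 2000 · -66.6 = -1.223 mm.
The walls impose strain ε = −(-1.223)/2000 = 6.1139e-04; σ = Eε = 113000 · 6.1139e-04 = 69.09 MPa.

69.1 MPa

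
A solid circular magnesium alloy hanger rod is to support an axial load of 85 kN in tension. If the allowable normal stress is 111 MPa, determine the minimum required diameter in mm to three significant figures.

31.2 mm

Required area A ≥ P/σ_allow = 85000/111 = 765.8 mm².
For a solid circular section, d ≥ √(4A/π) = 31.23 mm.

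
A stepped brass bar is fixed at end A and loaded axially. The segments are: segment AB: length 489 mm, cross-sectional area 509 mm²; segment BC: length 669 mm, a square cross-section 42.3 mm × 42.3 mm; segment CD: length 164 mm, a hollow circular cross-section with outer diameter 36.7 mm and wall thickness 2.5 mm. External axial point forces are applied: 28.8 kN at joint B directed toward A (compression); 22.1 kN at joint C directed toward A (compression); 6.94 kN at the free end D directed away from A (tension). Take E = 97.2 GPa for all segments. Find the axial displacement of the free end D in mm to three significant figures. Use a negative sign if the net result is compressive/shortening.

Internal axial forces (sectioning from the free end, tension +): N_CD = 6.94 kN, N_BC = -15.16 kN, N_AB = -43.96 kN.
A_BC = 1789 mm².
A_CD = 268.6 mm².
δ_AB = -43960·489/(509·97200) = -0.4345 mm
δ_BC = -15160·669/(1789·97200) = -0.05831 mm
δ_CD = 6940·164/(268.6·97200) = 0.04359 mm
δ = Σδ_i = -0.4492 mm.

-0.449 mm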